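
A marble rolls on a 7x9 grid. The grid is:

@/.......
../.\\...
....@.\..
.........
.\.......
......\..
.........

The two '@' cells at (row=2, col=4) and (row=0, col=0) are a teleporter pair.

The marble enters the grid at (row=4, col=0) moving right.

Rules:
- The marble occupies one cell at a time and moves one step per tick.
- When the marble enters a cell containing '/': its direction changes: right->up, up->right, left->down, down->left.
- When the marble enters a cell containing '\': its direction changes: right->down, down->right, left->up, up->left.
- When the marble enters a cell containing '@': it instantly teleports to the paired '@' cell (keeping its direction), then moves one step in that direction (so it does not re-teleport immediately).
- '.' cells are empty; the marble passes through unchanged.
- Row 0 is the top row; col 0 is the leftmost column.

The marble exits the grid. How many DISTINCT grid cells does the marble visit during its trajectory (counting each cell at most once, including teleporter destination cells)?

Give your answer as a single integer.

Step 1: enter (4,0), '.' pass, move right to (4,1)
Step 2: enter (4,1), '\' deflects right->down, move down to (5,1)
Step 3: enter (5,1), '.' pass, move down to (6,1)
Step 4: enter (6,1), '.' pass, move down to (7,1)
Step 5: at (7,1) — EXIT via bottom edge, pos 1
Distinct cells visited: 4 (path length 4)

Answer: 4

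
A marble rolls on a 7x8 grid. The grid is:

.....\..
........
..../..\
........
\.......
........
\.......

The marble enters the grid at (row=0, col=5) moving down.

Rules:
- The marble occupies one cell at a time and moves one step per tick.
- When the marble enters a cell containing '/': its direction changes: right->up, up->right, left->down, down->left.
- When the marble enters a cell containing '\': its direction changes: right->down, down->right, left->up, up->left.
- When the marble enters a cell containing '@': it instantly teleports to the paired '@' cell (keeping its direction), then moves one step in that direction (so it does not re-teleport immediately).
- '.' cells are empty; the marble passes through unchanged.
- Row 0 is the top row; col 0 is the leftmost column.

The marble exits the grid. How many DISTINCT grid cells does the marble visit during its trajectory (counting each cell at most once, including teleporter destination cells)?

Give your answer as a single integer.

Step 1: enter (0,5), '\' deflects down->right, move right to (0,6)
Step 2: enter (0,6), '.' pass, move right to (0,7)
Step 3: enter (0,7), '.' pass, move right to (0,8)
Step 4: at (0,8) — EXIT via right edge, pos 0
Distinct cells visited: 3 (path length 3)

Answer: 3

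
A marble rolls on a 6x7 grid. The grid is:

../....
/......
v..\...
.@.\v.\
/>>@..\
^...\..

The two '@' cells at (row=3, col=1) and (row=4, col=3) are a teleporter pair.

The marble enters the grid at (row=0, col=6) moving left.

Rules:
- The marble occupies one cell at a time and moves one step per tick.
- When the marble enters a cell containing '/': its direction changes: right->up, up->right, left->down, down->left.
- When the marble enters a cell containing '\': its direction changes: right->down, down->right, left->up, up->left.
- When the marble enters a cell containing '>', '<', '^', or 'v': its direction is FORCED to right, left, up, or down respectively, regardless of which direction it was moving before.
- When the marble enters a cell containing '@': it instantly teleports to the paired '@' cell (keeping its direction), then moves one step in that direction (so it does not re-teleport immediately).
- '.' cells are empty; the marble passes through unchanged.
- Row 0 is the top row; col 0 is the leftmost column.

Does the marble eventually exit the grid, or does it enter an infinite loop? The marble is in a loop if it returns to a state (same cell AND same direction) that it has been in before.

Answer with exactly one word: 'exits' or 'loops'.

Answer: loops

Derivation:
Step 1: enter (0,6), '.' pass, move left to (0,5)
Step 2: enter (0,5), '.' pass, move left to (0,4)
Step 3: enter (0,4), '.' pass, move left to (0,3)
Step 4: enter (0,3), '.' pass, move left to (0,2)
Step 5: enter (0,2), '/' deflects left->down, move down to (1,2)
Step 6: enter (1,2), '.' pass, move down to (2,2)
Step 7: enter (2,2), '.' pass, move down to (3,2)
Step 8: enter (3,2), '.' pass, move down to (4,2)
Step 9: enter (4,2), '>' forces down->right, move right to (4,3)
Step 10: enter (4,3), '@' teleport (4,3)->(3,1), also enter (3,1), move right to (3,2)
Step 11: enter (3,2), '.' pass, move right to (3,3)
Step 12: enter (3,3), '\' deflects right->down, move down to (4,3)
Step 13: enter (4,3), '@' teleport (4,3)->(3,1), also enter (3,1), move down to (4,1)
Step 14: enter (4,1), '>' forces down->right, move right to (4,2)
Step 15: enter (4,2), '>' forces right->right, move right to (4,3)
Step 16: at (4,3) dir=right — LOOP DETECTED (seen before)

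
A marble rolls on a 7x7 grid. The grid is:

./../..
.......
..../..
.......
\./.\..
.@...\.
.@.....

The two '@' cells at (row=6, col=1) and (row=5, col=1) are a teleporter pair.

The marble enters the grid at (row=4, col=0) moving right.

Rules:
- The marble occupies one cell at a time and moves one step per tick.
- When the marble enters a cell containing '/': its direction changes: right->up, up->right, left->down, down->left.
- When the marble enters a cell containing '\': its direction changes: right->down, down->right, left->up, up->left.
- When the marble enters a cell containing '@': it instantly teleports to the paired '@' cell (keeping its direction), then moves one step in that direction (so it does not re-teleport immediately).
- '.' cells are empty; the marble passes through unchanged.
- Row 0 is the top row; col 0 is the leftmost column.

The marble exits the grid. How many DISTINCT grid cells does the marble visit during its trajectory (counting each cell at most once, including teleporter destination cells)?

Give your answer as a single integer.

Step 1: enter (4,0), '\' deflects right->down, move down to (5,0)
Step 2: enter (5,0), '.' pass, move down to (6,0)
Step 3: enter (6,0), '.' pass, move down to (7,0)
Step 4: at (7,0) — EXIT via bottom edge, pos 0
Distinct cells visited: 3 (path length 3)

Answer: 3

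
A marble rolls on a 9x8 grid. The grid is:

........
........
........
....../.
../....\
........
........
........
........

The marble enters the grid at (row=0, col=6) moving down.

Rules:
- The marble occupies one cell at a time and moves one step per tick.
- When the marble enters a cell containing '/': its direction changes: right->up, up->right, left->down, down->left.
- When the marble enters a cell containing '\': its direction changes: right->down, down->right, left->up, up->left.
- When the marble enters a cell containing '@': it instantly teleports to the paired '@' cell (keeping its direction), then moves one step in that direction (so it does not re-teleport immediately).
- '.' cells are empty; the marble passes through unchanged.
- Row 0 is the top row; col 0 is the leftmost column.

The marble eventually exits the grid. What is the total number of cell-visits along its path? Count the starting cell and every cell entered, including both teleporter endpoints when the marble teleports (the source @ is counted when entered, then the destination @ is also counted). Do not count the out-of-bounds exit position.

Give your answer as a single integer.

Step 1: enter (0,6), '.' pass, move down to (1,6)
Step 2: enter (1,6), '.' pass, move down to (2,6)
Step 3: enter (2,6), '.' pass, move down to (3,6)
Step 4: enter (3,6), '/' deflects down->left, move left to (3,5)
Step 5: enter (3,5), '.' pass, move left to (3,4)
Step 6: enter (3,4), '.' pass, move left to (3,3)
Step 7: enter (3,3), '.' pass, move left to (3,2)
Step 8: enter (3,2), '.' pass, move left to (3,1)
Step 9: enter (3,1), '.' pass, move left to (3,0)
Step 10: enter (3,0), '.' pass, move left to (3,-1)
Step 11: at (3,-1) — EXIT via left edge, pos 3
Path length (cell visits): 10

Answer: 10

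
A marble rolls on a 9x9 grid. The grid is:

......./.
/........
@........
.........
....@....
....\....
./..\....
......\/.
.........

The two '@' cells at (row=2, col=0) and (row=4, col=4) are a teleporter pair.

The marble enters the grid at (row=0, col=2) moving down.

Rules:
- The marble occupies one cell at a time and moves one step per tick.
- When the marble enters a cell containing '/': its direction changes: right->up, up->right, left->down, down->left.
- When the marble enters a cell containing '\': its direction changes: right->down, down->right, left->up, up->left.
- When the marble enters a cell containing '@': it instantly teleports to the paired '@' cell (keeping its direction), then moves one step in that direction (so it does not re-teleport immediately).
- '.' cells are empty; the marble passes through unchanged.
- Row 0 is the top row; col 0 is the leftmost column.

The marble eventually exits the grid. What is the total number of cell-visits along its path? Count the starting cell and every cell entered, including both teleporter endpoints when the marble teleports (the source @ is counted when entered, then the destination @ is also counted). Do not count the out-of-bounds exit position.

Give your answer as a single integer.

Step 1: enter (0,2), '.' pass, move down to (1,2)
Step 2: enter (1,2), '.' pass, move down to (2,2)
Step 3: enter (2,2), '.' pass, move down to (3,2)
Step 4: enter (3,2), '.' pass, move down to (4,2)
Step 5: enter (4,2), '.' pass, move down to (5,2)
Step 6: enter (5,2), '.' pass, move down to (6,2)
Step 7: enter (6,2), '.' pass, move down to (7,2)
Step 8: enter (7,2), '.' pass, move down to (8,2)
Step 9: enter (8,2), '.' pass, move down to (9,2)
Step 10: at (9,2) — EXIT via bottom edge, pos 2
Path length (cell visits): 9

Answer: 9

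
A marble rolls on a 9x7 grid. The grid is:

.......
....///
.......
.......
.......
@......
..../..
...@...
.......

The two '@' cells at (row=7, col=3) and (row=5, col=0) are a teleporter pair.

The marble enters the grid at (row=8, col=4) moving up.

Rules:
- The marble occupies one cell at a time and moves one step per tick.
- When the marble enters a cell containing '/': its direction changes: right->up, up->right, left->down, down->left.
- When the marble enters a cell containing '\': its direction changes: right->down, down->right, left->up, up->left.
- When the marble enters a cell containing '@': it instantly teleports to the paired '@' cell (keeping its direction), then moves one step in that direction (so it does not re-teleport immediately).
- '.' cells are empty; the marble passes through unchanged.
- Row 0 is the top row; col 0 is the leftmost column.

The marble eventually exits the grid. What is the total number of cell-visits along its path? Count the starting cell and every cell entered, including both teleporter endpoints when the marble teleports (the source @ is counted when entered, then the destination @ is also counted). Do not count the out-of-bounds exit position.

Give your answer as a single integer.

Answer: 5

Derivation:
Step 1: enter (8,4), '.' pass, move up to (7,4)
Step 2: enter (7,4), '.' pass, move up to (6,4)
Step 3: enter (6,4), '/' deflects up->right, move right to (6,5)
Step 4: enter (6,5), '.' pass, move right to (6,6)
Step 5: enter (6,6), '.' pass, move right to (6,7)
Step 6: at (6,7) — EXIT via right edge, pos 6
Path length (cell visits): 5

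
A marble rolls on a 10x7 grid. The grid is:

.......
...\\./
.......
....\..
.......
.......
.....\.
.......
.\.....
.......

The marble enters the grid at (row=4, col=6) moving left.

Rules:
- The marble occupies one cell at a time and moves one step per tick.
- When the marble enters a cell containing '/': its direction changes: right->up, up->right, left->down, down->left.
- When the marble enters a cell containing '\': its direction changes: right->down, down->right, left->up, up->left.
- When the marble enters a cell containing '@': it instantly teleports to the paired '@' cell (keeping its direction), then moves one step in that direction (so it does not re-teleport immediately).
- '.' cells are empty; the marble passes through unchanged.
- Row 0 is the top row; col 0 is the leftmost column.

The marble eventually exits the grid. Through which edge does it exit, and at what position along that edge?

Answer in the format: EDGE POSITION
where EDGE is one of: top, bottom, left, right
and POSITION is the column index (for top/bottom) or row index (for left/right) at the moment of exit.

Answer: left 4

Derivation:
Step 1: enter (4,6), '.' pass, move left to (4,5)
Step 2: enter (4,5), '.' pass, move left to (4,4)
Step 3: enter (4,4), '.' pass, move left to (4,3)
Step 4: enter (4,3), '.' pass, move left to (4,2)
Step 5: enter (4,2), '.' pass, move left to (4,1)
Step 6: enter (4,1), '.' pass, move left to (4,0)
Step 7: enter (4,0), '.' pass, move left to (4,-1)
Step 8: at (4,-1) — EXIT via left edge, pos 4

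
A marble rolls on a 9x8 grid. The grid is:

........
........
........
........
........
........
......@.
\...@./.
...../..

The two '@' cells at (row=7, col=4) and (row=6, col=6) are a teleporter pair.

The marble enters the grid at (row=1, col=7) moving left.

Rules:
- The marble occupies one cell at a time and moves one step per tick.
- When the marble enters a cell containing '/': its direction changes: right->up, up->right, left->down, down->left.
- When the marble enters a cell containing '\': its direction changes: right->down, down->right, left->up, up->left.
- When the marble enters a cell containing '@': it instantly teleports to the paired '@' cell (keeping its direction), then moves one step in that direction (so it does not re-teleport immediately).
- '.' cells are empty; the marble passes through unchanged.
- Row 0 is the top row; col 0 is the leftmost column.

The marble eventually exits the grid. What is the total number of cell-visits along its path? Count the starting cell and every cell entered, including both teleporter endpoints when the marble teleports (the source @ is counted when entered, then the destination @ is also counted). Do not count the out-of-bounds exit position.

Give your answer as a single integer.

Answer: 8

Derivation:
Step 1: enter (1,7), '.' pass, move left to (1,6)
Step 2: enter (1,6), '.' pass, move left to (1,5)
Step 3: enter (1,5), '.' pass, move left to (1,4)
Step 4: enter (1,4), '.' pass, move left to (1,3)
Step 5: enter (1,3), '.' pass, move left to (1,2)
Step 6: enter (1,2), '.' pass, move left to (1,1)
Step 7: enter (1,1), '.' pass, move left to (1,0)
Step 8: enter (1,0), '.' pass, move left to (1,-1)
Step 9: at (1,-1) — EXIT via left edge, pos 1
Path length (cell visits): 8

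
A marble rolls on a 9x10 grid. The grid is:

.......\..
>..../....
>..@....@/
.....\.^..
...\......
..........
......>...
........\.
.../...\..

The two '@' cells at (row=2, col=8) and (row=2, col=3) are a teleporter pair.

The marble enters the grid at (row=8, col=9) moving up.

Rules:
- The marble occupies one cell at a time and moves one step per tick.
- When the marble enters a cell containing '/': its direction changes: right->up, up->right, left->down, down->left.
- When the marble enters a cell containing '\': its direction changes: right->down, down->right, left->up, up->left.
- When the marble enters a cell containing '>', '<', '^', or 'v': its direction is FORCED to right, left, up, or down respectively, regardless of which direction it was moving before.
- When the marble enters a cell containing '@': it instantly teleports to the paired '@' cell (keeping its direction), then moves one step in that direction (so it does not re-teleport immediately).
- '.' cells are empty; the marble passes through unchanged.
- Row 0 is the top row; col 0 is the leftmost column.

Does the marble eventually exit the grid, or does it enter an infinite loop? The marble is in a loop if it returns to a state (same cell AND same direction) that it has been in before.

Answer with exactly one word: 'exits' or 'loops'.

Step 1: enter (8,9), '.' pass, move up to (7,9)
Step 2: enter (7,9), '.' pass, move up to (6,9)
Step 3: enter (6,9), '.' pass, move up to (5,9)
Step 4: enter (5,9), '.' pass, move up to (4,9)
Step 5: enter (4,9), '.' pass, move up to (3,9)
Step 6: enter (3,9), '.' pass, move up to (2,9)
Step 7: enter (2,9), '/' deflects up->right, move right to (2,10)
Step 8: at (2,10) — EXIT via right edge, pos 2

Answer: exits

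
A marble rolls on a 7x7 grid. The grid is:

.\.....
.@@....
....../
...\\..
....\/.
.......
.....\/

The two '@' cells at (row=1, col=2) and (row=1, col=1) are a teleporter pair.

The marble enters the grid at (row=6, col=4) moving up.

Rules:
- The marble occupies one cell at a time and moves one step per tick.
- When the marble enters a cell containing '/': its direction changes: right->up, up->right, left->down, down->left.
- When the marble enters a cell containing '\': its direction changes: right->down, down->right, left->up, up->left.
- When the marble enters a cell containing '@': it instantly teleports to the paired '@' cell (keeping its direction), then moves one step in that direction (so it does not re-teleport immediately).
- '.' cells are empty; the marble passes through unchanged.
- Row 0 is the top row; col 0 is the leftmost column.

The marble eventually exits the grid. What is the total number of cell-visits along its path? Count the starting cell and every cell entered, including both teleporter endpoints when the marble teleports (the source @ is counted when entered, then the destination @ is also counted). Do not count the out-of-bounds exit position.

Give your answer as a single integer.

Step 1: enter (6,4), '.' pass, move up to (5,4)
Step 2: enter (5,4), '.' pass, move up to (4,4)
Step 3: enter (4,4), '\' deflects up->left, move left to (4,3)
Step 4: enter (4,3), '.' pass, move left to (4,2)
Step 5: enter (4,2), '.' pass, move left to (4,1)
Step 6: enter (4,1), '.' pass, move left to (4,0)
Step 7: enter (4,0), '.' pass, move left to (4,-1)
Step 8: at (4,-1) — EXIT via left edge, pos 4
Path length (cell visits): 7

Answer: 7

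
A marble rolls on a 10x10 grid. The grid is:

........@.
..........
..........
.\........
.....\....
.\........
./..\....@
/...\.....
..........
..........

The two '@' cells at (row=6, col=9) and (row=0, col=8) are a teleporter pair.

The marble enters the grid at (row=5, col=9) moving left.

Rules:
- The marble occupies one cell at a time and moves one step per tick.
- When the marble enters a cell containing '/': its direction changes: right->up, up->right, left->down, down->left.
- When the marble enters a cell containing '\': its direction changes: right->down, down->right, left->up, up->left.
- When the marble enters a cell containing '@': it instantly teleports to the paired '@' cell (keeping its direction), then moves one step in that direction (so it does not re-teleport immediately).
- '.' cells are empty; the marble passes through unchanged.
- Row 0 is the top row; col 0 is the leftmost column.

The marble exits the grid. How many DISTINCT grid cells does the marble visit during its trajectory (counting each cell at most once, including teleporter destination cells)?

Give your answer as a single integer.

Step 1: enter (5,9), '.' pass, move left to (5,8)
Step 2: enter (5,8), '.' pass, move left to (5,7)
Step 3: enter (5,7), '.' pass, move left to (5,6)
Step 4: enter (5,6), '.' pass, move left to (5,5)
Step 5: enter (5,5), '.' pass, move left to (5,4)
Step 6: enter (5,4), '.' pass, move left to (5,3)
Step 7: enter (5,3), '.' pass, move left to (5,2)
Step 8: enter (5,2), '.' pass, move left to (5,1)
Step 9: enter (5,1), '\' deflects left->up, move up to (4,1)
Step 10: enter (4,1), '.' pass, move up to (3,1)
Step 11: enter (3,1), '\' deflects up->left, move left to (3,0)
Step 12: enter (3,0), '.' pass, move left to (3,-1)
Step 13: at (3,-1) — EXIT via left edge, pos 3
Distinct cells visited: 12 (path length 12)

Answer: 12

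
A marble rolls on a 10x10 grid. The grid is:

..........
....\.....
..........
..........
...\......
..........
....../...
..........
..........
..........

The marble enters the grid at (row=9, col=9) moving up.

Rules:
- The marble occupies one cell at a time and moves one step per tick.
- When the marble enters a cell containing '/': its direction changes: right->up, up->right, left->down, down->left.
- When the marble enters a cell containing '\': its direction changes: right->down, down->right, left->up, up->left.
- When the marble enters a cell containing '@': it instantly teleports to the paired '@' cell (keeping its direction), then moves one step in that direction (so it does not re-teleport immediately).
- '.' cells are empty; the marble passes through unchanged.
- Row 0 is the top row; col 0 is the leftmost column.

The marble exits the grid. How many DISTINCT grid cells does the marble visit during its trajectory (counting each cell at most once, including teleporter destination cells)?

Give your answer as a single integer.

Step 1: enter (9,9), '.' pass, move up to (8,9)
Step 2: enter (8,9), '.' pass, move up to (7,9)
Step 3: enter (7,9), '.' pass, move up to (6,9)
Step 4: enter (6,9), '.' pass, move up to (5,9)
Step 5: enter (5,9), '.' pass, move up to (4,9)
Step 6: enter (4,9), '.' pass, move up to (3,9)
Step 7: enter (3,9), '.' pass, move up to (2,9)
Step 8: enter (2,9), '.' pass, move up to (1,9)
Step 9: enter (1,9), '.' pass, move up to (0,9)
Step 10: enter (0,9), '.' pass, move up to (-1,9)
Step 11: at (-1,9) — EXIT via top edge, pos 9
Distinct cells visited: 10 (path length 10)

Answer: 10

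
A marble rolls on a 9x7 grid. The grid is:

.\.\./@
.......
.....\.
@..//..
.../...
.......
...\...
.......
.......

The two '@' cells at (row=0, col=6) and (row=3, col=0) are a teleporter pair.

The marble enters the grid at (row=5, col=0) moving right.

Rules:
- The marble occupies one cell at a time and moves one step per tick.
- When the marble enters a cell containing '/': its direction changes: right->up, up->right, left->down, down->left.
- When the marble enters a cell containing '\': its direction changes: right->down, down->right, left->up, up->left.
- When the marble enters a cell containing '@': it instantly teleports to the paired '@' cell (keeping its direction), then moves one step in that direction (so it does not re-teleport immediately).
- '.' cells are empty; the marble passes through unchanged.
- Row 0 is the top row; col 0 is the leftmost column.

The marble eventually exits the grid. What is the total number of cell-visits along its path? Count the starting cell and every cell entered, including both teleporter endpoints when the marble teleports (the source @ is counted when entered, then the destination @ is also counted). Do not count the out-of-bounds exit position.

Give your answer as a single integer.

Answer: 7

Derivation:
Step 1: enter (5,0), '.' pass, move right to (5,1)
Step 2: enter (5,1), '.' pass, move right to (5,2)
Step 3: enter (5,2), '.' pass, move right to (5,3)
Step 4: enter (5,3), '.' pass, move right to (5,4)
Step 5: enter (5,4), '.' pass, move right to (5,5)
Step 6: enter (5,5), '.' pass, move right to (5,6)
Step 7: enter (5,6), '.' pass, move right to (5,7)
Step 8: at (5,7) — EXIT via right edge, pos 5
Path length (cell visits): 7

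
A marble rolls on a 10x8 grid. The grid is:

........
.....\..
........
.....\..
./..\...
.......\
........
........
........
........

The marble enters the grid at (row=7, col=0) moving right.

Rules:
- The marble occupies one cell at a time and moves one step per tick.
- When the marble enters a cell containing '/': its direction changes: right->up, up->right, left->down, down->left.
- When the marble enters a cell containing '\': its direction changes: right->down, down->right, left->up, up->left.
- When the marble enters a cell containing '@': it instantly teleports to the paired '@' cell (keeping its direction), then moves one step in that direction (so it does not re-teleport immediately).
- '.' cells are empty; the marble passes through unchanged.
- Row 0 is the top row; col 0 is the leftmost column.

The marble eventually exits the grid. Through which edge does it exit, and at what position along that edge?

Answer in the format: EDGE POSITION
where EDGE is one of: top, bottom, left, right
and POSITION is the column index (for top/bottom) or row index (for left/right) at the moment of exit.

Step 1: enter (7,0), '.' pass, move right to (7,1)
Step 2: enter (7,1), '.' pass, move right to (7,2)
Step 3: enter (7,2), '.' pass, move right to (7,3)
Step 4: enter (7,3), '.' pass, move right to (7,4)
Step 5: enter (7,4), '.' pass, move right to (7,5)
Step 6: enter (7,5), '.' pass, move right to (7,6)
Step 7: enter (7,6), '.' pass, move right to (7,7)
Step 8: enter (7,7), '.' pass, move right to (7,8)
Step 9: at (7,8) — EXIT via right edge, pos 7

Answer: right 7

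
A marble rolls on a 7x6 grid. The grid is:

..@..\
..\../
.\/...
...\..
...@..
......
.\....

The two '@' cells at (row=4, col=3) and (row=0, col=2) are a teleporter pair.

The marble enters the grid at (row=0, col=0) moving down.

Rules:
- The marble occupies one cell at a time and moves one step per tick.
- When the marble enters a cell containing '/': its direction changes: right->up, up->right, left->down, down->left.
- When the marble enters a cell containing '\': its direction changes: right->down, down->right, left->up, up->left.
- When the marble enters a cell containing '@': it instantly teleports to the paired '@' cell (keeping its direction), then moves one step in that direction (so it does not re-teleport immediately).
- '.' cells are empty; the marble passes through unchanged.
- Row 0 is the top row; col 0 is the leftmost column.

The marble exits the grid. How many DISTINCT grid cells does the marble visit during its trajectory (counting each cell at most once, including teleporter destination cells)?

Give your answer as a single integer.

Step 1: enter (0,0), '.' pass, move down to (1,0)
Step 2: enter (1,0), '.' pass, move down to (2,0)
Step 3: enter (2,0), '.' pass, move down to (3,0)
Step 4: enter (3,0), '.' pass, move down to (4,0)
Step 5: enter (4,0), '.' pass, move down to (5,0)
Step 6: enter (5,0), '.' pass, move down to (6,0)
Step 7: enter (6,0), '.' pass, move down to (7,0)
Step 8: at (7,0) — EXIT via bottom edge, pos 0
Distinct cells visited: 7 (path length 7)

Answer: 7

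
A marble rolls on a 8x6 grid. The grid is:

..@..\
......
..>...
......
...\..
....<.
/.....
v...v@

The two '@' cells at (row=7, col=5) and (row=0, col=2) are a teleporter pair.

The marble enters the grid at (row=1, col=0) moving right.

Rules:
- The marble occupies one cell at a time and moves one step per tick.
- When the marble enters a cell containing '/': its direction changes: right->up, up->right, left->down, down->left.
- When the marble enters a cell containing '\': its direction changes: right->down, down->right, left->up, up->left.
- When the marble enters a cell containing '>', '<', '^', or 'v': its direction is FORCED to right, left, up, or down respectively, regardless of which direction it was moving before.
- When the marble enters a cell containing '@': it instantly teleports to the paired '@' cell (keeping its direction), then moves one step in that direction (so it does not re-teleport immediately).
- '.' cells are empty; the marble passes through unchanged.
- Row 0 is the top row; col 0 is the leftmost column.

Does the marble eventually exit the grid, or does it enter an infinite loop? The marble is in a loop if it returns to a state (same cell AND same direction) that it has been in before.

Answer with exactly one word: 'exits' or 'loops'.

Answer: exits

Derivation:
Step 1: enter (1,0), '.' pass, move right to (1,1)
Step 2: enter (1,1), '.' pass, move right to (1,2)
Step 3: enter (1,2), '.' pass, move right to (1,3)
Step 4: enter (1,3), '.' pass, move right to (1,4)
Step 5: enter (1,4), '.' pass, move right to (1,5)
Step 6: enter (1,5), '.' pass, move right to (1,6)
Step 7: at (1,6) — EXIT via right edge, pos 1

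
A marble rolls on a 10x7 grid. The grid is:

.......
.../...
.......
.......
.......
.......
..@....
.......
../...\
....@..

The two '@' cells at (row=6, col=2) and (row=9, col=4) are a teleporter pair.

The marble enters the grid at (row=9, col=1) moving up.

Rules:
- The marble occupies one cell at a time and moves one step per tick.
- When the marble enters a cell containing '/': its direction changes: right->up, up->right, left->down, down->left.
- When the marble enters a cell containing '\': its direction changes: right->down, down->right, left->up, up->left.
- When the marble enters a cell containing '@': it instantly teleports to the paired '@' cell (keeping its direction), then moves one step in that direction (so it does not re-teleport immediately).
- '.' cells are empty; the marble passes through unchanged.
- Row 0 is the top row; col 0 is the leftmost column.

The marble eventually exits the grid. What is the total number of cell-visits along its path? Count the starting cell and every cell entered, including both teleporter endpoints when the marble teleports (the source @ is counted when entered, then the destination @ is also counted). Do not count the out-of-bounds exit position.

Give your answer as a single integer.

Answer: 10

Derivation:
Step 1: enter (9,1), '.' pass, move up to (8,1)
Step 2: enter (8,1), '.' pass, move up to (7,1)
Step 3: enter (7,1), '.' pass, move up to (6,1)
Step 4: enter (6,1), '.' pass, move up to (5,1)
Step 5: enter (5,1), '.' pass, move up to (4,1)
Step 6: enter (4,1), '.' pass, move up to (3,1)
Step 7: enter (3,1), '.' pass, move up to (2,1)
Step 8: enter (2,1), '.' pass, move up to (1,1)
Step 9: enter (1,1), '.' pass, move up to (0,1)
Step 10: enter (0,1), '.' pass, move up to (-1,1)
Step 11: at (-1,1) — EXIT via top edge, pos 1
Path length (cell visits): 10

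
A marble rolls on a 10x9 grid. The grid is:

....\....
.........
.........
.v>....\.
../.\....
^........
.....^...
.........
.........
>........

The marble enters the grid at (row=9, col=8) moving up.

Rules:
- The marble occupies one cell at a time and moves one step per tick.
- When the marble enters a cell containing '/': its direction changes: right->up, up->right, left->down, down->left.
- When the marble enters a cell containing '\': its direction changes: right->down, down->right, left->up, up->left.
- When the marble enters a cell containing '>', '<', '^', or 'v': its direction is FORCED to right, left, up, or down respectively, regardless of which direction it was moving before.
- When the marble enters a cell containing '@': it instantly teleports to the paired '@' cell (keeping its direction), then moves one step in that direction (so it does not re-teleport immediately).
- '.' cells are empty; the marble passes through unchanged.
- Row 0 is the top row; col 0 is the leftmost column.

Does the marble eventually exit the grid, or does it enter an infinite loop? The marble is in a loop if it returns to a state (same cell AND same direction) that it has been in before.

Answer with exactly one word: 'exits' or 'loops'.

Step 1: enter (9,8), '.' pass, move up to (8,8)
Step 2: enter (8,8), '.' pass, move up to (7,8)
Step 3: enter (7,8), '.' pass, move up to (6,8)
Step 4: enter (6,8), '.' pass, move up to (5,8)
Step 5: enter (5,8), '.' pass, move up to (4,8)
Step 6: enter (4,8), '.' pass, move up to (3,8)
Step 7: enter (3,8), '.' pass, move up to (2,8)
Step 8: enter (2,8), '.' pass, move up to (1,8)
Step 9: enter (1,8), '.' pass, move up to (0,8)
Step 10: enter (0,8), '.' pass, move up to (-1,8)
Step 11: at (-1,8) — EXIT via top edge, pos 8

Answer: exits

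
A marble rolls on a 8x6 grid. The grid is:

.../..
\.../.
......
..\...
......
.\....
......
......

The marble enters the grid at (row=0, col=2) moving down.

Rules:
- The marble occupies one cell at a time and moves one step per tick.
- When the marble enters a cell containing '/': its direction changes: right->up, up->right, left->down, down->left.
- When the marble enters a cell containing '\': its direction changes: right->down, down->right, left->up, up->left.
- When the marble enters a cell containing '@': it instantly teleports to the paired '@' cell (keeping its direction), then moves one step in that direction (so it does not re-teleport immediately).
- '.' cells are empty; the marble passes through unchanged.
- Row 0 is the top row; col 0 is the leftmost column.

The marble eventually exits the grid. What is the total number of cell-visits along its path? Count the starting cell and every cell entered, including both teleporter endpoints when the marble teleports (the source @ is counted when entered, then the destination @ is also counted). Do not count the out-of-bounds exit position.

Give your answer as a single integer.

Step 1: enter (0,2), '.' pass, move down to (1,2)
Step 2: enter (1,2), '.' pass, move down to (2,2)
Step 3: enter (2,2), '.' pass, move down to (3,2)
Step 4: enter (3,2), '\' deflects down->right, move right to (3,3)
Step 5: enter (3,3), '.' pass, move right to (3,4)
Step 6: enter (3,4), '.' pass, move right to (3,5)
Step 7: enter (3,5), '.' pass, move right to (3,6)
Step 8: at (3,6) — EXIT via right edge, pos 3
Path length (cell visits): 7

Answer: 7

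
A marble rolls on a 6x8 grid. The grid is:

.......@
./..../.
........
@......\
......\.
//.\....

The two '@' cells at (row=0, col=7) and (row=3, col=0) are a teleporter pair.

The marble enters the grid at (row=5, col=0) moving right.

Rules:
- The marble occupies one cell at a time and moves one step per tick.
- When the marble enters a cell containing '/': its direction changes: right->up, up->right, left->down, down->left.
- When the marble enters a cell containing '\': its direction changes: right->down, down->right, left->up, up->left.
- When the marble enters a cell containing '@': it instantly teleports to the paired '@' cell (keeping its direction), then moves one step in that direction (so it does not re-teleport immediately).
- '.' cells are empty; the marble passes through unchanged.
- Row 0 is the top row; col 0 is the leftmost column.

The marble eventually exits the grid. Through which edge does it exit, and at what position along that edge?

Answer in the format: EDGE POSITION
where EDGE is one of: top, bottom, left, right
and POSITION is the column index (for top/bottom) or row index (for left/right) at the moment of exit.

Answer: top 7

Derivation:
Step 1: enter (5,0), '/' deflects right->up, move up to (4,0)
Step 2: enter (4,0), '.' pass, move up to (3,0)
Step 3: enter (3,0), '@' teleport (3,0)->(0,7), also enter (0,7), move up to (-1,7)
Step 4: at (-1,7) — EXIT via top edge, pos 7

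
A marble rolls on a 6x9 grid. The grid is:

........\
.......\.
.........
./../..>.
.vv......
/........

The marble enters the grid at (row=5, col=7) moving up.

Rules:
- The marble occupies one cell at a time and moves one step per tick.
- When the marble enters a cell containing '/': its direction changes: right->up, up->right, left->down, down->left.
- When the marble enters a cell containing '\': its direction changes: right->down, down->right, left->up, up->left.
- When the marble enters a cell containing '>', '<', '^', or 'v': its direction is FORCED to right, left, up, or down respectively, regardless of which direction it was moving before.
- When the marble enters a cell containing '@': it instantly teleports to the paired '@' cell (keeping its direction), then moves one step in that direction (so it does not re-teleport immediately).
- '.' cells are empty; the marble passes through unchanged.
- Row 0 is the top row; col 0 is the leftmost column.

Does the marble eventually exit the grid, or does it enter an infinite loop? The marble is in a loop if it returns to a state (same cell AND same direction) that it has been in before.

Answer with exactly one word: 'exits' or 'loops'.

Step 1: enter (5,7), '.' pass, move up to (4,7)
Step 2: enter (4,7), '.' pass, move up to (3,7)
Step 3: enter (3,7), '>' forces up->right, move right to (3,8)
Step 4: enter (3,8), '.' pass, move right to (3,9)
Step 5: at (3,9) — EXIT via right edge, pos 3

Answer: exits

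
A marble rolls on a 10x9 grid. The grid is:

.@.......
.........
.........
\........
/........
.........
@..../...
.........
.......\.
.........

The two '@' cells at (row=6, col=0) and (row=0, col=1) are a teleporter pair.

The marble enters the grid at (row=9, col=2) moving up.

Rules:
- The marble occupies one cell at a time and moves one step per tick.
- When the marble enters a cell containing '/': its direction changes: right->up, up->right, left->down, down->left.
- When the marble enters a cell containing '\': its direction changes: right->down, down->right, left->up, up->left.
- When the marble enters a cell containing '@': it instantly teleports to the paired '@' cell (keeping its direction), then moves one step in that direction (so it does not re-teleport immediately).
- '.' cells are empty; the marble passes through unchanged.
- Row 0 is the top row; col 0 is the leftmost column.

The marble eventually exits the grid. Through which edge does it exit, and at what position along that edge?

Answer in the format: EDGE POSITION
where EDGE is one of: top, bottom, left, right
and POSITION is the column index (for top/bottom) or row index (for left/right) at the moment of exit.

Step 1: enter (9,2), '.' pass, move up to (8,2)
Step 2: enter (8,2), '.' pass, move up to (7,2)
Step 3: enter (7,2), '.' pass, move up to (6,2)
Step 4: enter (6,2), '.' pass, move up to (5,2)
Step 5: enter (5,2), '.' pass, move up to (4,2)
Step 6: enter (4,2), '.' pass, move up to (3,2)
Step 7: enter (3,2), '.' pass, move up to (2,2)
Step 8: enter (2,2), '.' pass, move up to (1,2)
Step 9: enter (1,2), '.' pass, move up to (0,2)
Step 10: enter (0,2), '.' pass, move up to (-1,2)
Step 11: at (-1,2) — EXIT via top edge, pos 2

Answer: top 2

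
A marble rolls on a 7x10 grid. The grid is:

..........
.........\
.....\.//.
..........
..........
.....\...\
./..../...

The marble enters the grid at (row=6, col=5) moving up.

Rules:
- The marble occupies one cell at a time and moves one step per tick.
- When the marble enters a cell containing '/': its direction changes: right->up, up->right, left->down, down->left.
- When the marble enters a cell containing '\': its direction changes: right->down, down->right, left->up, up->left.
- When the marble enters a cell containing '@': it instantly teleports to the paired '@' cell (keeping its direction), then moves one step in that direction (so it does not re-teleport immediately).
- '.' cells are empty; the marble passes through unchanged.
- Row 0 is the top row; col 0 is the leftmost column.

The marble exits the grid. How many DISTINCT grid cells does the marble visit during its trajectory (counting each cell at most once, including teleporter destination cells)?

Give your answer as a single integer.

Answer: 7

Derivation:
Step 1: enter (6,5), '.' pass, move up to (5,5)
Step 2: enter (5,5), '\' deflects up->left, move left to (5,4)
Step 3: enter (5,4), '.' pass, move left to (5,3)
Step 4: enter (5,3), '.' pass, move left to (5,2)
Step 5: enter (5,2), '.' pass, move left to (5,1)
Step 6: enter (5,1), '.' pass, move left to (5,0)
Step 7: enter (5,0), '.' pass, move left to (5,-1)
Step 8: at (5,-1) — EXIT via left edge, pos 5
Distinct cells visited: 7 (path length 7)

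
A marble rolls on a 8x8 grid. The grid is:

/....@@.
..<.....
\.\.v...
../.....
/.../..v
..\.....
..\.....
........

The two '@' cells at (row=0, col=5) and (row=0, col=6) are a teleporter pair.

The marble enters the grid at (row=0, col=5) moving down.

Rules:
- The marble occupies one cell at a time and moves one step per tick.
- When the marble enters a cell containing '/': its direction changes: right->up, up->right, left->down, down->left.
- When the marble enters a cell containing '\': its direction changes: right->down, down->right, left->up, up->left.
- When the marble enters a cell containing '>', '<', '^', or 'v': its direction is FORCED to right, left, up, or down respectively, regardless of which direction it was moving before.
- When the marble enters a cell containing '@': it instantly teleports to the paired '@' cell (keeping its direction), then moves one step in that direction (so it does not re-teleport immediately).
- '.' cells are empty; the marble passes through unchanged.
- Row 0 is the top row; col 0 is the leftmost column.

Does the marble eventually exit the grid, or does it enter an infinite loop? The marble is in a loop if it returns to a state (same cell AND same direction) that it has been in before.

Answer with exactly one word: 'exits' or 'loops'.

Answer: exits

Derivation:
Step 1: enter (0,5), '@' teleport (0,5)->(0,6), also enter (0,6), move down to (1,6)
Step 2: enter (1,6), '.' pass, move down to (2,6)
Step 3: enter (2,6), '.' pass, move down to (3,6)
Step 4: enter (3,6), '.' pass, move down to (4,6)
Step 5: enter (4,6), '.' pass, move down to (5,6)
Step 6: enter (5,6), '.' pass, move down to (6,6)
Step 7: enter (6,6), '.' pass, move down to (7,6)
Step 8: enter (7,6), '.' pass, move down to (8,6)
Step 9: at (8,6) — EXIT via bottom edge, pos 6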